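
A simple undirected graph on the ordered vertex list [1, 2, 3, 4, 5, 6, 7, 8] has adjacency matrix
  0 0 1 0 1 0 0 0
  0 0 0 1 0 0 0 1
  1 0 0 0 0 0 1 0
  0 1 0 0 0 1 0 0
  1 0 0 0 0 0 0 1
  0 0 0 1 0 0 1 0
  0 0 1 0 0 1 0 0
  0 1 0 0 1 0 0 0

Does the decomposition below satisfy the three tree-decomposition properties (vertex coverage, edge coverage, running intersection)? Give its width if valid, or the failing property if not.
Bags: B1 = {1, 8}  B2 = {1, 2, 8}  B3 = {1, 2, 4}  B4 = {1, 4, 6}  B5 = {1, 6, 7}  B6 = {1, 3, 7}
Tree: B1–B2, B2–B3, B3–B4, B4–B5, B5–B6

No — vertex 5 appears in no bag.

A tree decomposition must satisfy three properties: every vertex lies in some bag; for every edge, both endpoints lie together in some bag; and for every vertex, the bags containing it form a connected subtree. Here vertex 5 appears in no bag, so the decomposition is invalid.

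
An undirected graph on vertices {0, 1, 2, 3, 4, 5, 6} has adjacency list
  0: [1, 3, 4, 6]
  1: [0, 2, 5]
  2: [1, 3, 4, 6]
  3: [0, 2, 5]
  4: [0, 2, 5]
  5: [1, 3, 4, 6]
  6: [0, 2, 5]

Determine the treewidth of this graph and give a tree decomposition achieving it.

Every bag has size at most 4, so the width is 4 − 1 = 3 and tw(G) ≤ 3. For the lower bound: the 4 vertex sets {1,5}, {0,3}, {2}, {6} are disjoint, each induces a connected subgraph, and every pair is joined by at least one edge of G. Contracting each set to a single vertex therefore yields K_{4} as a minor, and since treewidth is minor-monotone, tw(G) ≥ tw(K_{4}) = 3. Hence tw(G) = 3 exactly.

Treewidth 3.
One such decomposition:
Bags: B1 = {0, 1, 2, 5}  B2 = {0, 2, 3, 5}  B3 = {0, 2, 5, 6}  B4 = {0, 2, 4, 5}
Tree: B1–B2, B2–B3, B3–B4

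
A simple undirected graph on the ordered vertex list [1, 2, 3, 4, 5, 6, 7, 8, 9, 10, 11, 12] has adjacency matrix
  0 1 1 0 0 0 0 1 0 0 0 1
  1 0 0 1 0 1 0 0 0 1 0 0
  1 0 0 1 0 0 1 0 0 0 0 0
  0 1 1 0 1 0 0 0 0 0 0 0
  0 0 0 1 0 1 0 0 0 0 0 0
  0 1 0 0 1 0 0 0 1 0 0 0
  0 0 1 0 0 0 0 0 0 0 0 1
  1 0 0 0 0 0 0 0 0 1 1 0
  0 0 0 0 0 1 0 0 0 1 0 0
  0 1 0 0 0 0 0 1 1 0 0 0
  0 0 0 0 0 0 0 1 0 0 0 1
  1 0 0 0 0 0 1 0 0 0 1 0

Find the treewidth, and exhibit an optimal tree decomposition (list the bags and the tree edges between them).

The largest bag has 4 vertices, giving width 3; this decomposition certifies tw(G) ≤ 3. For the lower bound: the 4 vertex sets {7,11,12}, {3}, {1}, {2,4,8,10} are disjoint, each induces a connected subgraph, and every pair is joined by at least one edge of G. Contracting each set to a single vertex therefore yields K_{4} as a minor, and since treewidth is minor-monotone, tw(G) ≥ tw(K_{4}) = 3. The upper and lower bounds meet at 3, so that is the treewidth.

Treewidth 3.
One optimal decomposition is:
Bags: B1 = {3, 7, 11, 12}  B2 = {1, 3, 11, 12}  B3 = {1, 3, 8, 11}  B4 = {1, 3, 4, 8}  B5 = {1, 2, 4, 8}  B6 = {2, 4, 8, 10}  B7 = {2, 4, 5, 10}  B8 = {2, 5, 6, 10}  B9 = {5, 6, 9, 10}
Tree: B1–B2, B2–B3, B3–B4, B4–B5, B5–B6, B6–B7, B7–B8, B8–B9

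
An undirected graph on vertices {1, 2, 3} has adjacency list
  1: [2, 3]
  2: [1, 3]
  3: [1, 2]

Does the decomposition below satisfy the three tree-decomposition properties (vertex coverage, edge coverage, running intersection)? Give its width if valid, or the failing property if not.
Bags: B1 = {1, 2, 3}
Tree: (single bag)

Yes; width 2.

Checking the three conditions: (i) the bags cover all of {1, 2, 3}; (ii) for each edge, some bag contains both endpoints; (iii) the bags containing any fixed vertex form a subtree. All hold, so the decomposition is valid with width 3 − 1 = 2.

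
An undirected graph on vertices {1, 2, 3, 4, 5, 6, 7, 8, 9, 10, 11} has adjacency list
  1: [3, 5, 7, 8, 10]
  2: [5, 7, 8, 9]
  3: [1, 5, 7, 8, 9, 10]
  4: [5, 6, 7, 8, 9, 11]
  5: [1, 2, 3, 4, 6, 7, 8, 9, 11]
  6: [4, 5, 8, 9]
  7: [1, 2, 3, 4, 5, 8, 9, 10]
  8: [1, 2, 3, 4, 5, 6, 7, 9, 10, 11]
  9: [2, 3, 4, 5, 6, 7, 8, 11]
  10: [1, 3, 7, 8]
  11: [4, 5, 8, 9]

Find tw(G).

4

A width-4 tree decomposition is:
Bags: B1 = {1, 3, 5, 7, 8}  B2 = {3, 5, 7, 8, 9}  B3 = {2, 5, 7, 8, 9}  B4 = {4, 5, 7, 8, 9}  B5 = {4, 5, 6, 8, 9}  B6 = {1, 3, 7, 8, 10}  B7 = {4, 5, 8, 9, 11}
Tree: B1–B2, B2–B3, B2–B4, B4–B5, B1–B6, B5–B7
The largest bag has 5 vertices, giving width 4; this decomposition certifies tw(G) ≤ 4. On the other hand G contains the 5-clique {1, 3, 7, 8, 10}. A clique must lie in a single bag of any decomposition, so no decomposition can have width below 4. The upper and lower bounds meet at 4, so that is the treewidth.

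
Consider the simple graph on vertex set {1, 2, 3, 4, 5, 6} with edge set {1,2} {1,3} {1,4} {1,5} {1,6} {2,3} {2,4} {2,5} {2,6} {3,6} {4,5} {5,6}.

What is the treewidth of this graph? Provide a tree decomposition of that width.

Each bag holds 4 vertices, so the decomposition has width 3, which upper-bounds the treewidth. On the other hand G contains the 4-clique {1, 2, 3, 6}. A clique must lie in a single bag of any decomposition, so no decomposition can have width below 3. Therefore the treewidth is 3.

Treewidth 3.
One such decomposition:
Bags: B1 = {1, 2, 5, 6}  B2 = {1, 2, 3, 6}  B3 = {1, 2, 4, 5}
Tree: B1–B2, B1–B3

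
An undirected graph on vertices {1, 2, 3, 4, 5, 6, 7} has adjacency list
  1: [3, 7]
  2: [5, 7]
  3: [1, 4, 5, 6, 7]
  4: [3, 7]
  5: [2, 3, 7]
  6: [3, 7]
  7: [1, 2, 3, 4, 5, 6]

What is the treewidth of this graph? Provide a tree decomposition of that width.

Treewidth 2.
Bags: B1 = {3, 4, 7}  B2 = {3, 5, 7}  B3 = {2, 5, 7}  B4 = {1, 3, 7}  B5 = {3, 6, 7}
Tree: B1–B2, B2–B3, B1–B4, B4–B5

The largest bag has 3 vertices, giving width 2; this decomposition certifies tw(G) ≤ 2. On the other hand G contains the 3-clique {2, 5, 7}. A clique must lie in a single bag of any decomposition, so no decomposition can have width below 2. Therefore the treewidth is 2.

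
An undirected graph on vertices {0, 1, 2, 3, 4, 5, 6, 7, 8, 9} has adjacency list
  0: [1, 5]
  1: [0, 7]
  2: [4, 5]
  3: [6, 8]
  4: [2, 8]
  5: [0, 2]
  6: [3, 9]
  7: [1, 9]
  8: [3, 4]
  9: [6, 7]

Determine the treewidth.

A width-2 tree decomposition is:
Bags: B1 = {6, 7, 9}  B2 = {3, 6, 7}  B3 = {3, 7, 8}  B4 = {4, 7, 8}  B5 = {2, 4, 7}  B6 = {2, 5, 7}  B7 = {0, 5, 7}  B8 = {0, 1, 7}
Tree: B1–B2, B2–B3, B3–B4, B4–B5, B5–B6, B6–B7, B7–B8
The largest bag has 3 vertices, giving width 2; this decomposition certifies tw(G) ≤ 2. For the lower bound, G contains the cycle 7–9–6–3–8–4–2–5–0–1–7, so G is not a forest; only forests have treewidth ≤ 1, hence tw(G) ≥ 2. Combining the bounds, tw(G) = 2.

2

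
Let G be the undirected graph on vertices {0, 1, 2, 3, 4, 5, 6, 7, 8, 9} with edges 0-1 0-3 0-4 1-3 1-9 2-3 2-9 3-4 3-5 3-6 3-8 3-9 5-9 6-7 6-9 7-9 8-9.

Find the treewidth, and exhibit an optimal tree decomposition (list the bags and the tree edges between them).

Every bag has size at most 3, so the width is 3 − 1 = 2 and tw(G) ≤ 2. For the lower bound, the 3 vertices {0, 1, 3} are pairwise adjacent, and any tree decomposition puts a clique entirely inside one bag — forcing width ≥ 2. The upper and lower bounds meet at 2, so that is the treewidth.

Treewidth 2.
One such decomposition:
Bags: B1 = {3, 6, 9}  B2 = {2, 3, 9}  B3 = {3, 5, 9}  B4 = {1, 3, 9}  B5 = {3, 8, 9}  B6 = {6, 7, 9}  B7 = {0, 1, 3}  B8 = {0, 3, 4}
Tree: B1–B2, B2–B3, B3–B4, B3–B5, B1–B6, B4–B7, B7–B8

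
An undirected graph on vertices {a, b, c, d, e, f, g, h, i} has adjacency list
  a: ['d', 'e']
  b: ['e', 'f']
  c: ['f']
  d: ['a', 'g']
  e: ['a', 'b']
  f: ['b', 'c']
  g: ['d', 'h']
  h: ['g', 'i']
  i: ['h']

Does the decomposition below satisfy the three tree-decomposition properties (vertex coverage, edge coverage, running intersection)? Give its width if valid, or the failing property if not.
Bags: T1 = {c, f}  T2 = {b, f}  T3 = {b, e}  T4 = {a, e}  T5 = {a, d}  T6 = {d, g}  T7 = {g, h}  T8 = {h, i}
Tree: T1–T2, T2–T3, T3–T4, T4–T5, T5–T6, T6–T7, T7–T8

Vertex coverage: the bags together contain {a, b, c, d, e, f, g, h, i}, the full vertex set. Edge coverage: each edge of G has both endpoints in at least one bag. Running intersection: for every vertex, the bags containing it form a connected subtree. All three properties hold, so this is a valid tree decomposition of width max|bag| − 1 = 1, and hence tw(G) ≤ 1.

Yes; width 1.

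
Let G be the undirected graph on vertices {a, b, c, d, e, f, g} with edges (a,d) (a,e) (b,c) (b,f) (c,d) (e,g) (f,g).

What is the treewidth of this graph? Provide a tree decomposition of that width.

Treewidth 2.
One such decomposition:
Bags: B1 = {a, c, d}  B2 = {a, b, c}  B3 = {a, b, f}  B4 = {a, f, g}  B5 = {a, e, g}
Tree: B1–B2, B2–B3, B3–B4, B4–B5

The largest bag has 3 vertices, giving width 2; this decomposition certifies tw(G) ≤ 2. Since a–d–c–b–f–g–e–a is a cycle in G, G is not acyclic. Forests are exactly the graphs of treewidth ≤ 1, so tw(G) ≥ 2. Combining the bounds, tw(G) = 2.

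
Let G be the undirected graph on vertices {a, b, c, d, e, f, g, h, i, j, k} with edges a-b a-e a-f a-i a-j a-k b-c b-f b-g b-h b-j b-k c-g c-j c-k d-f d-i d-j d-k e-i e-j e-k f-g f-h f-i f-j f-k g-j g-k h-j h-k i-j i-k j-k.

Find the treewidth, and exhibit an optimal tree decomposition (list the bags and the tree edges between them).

The largest bag has 5 vertices, giving width 4; this decomposition certifies tw(G) ≤ 4. For the lower bound, the 5 vertices {a, e, i, j, k} are pairwise adjacent, and any tree decomposition puts a clique entirely inside one bag — forcing width ≥ 4. The upper and lower bounds meet at 4, so that is the treewidth.

Treewidth 4.
Bags: B1 = {a, f, i, j, k}  B2 = {a, b, f, j, k}  B3 = {b, f, h, j, k}  B4 = {b, f, g, j, k}  B5 = {b, c, g, j, k}  B6 = {a, e, i, j, k}  B7 = {d, f, i, j, k}
Tree: B1–B2, B2–B3, B3–B4, B4–B5, B1–B6, B1–B7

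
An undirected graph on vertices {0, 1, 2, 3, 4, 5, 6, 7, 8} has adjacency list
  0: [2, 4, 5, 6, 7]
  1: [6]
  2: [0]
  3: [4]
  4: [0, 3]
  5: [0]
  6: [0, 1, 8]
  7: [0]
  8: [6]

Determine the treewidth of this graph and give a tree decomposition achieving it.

Each bag holds 2 vertices, so the decomposition has width 1, which upper-bounds the treewidth. G has an edge, so its treewidth is at least 1. Therefore the treewidth is 1.

Treewidth 1.
One such decomposition:
Bags: B1 = {0, 6}  B2 = {1, 6}  B3 = {0, 4}  B4 = {3, 4}  B5 = {0, 5}  B6 = {6, 8}  B7 = {0, 2}  B8 = {0, 7}
Tree: B1–B2, B1–B3, B3–B4, B3–B5, B2–B6, B1–B7, B3–B8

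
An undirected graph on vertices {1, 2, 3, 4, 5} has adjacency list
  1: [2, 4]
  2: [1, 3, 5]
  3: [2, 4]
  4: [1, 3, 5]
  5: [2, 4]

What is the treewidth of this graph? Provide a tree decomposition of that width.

Treewidth 2.
One optimal decomposition is:
Bags: B1 = {2, 3, 4}  B2 = {2, 4, 5}  B3 = {1, 2, 4}
Tree: B1–B2, B2–B3

The largest bag has 3 vertices, giving width 2; this decomposition certifies tw(G) ≤ 2. Since 3–4–5–2–3 is a cycle in G, G is not acyclic. Forests are exactly the graphs of treewidth ≤ 1, so tw(G) ≥ 2. The upper and lower bounds meet at 2, so that is the treewidth.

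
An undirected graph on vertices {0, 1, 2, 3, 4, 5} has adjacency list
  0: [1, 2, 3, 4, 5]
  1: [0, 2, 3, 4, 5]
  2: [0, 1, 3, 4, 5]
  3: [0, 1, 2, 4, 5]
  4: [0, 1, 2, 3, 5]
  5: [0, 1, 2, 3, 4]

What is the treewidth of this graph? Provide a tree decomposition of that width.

A single bag containing all 6 vertices is trivially a valid decomposition of width 5. For the lower bound, the 6 vertices {0, 1, 2, 3, 4, 5} are pairwise adjacent, and any tree decomposition puts a clique entirely inside one bag — forcing width ≥ 5. Therefore the treewidth is 5.

Treewidth 5.
One such decomposition:
Bags: B1 = {0, 1, 2, 3, 4, 5}
Tree: (single bag)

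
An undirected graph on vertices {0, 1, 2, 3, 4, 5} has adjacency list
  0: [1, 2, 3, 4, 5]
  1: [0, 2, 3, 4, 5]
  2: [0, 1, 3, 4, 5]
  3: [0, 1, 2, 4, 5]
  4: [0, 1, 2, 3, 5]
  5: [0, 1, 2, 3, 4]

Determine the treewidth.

5

A width-5 tree decomposition is:
Bags: B1 = {0, 1, 2, 3, 4, 5}
Tree: (single bag)
With just one bag of size 6, the width is 6 − 1 = 5, so tw(G) ≤ 5. On the other hand G contains the 6-clique {0, 1, 2, 3, 4, 5}. A clique must lie in a single bag of any decomposition, so no decomposition can have width below 5. Hence tw(G) = 5 exactly.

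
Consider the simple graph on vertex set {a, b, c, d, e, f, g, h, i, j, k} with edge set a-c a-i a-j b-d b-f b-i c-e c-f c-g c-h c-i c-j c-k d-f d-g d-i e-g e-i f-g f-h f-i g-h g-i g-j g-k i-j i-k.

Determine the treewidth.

A width-3 tree decomposition is:
Bags: B1 = {c, f, g, i}  B2 = {c, g, i, j}  B3 = {d, f, g, i}  B4 = {a, c, i, j}  B5 = {b, d, f, i}  B6 = {c, f, g, h}  B7 = {c, g, i, k}  B8 = {c, e, g, i}
Tree: B1–B2, B1–B3, B2–B4, B3–B5, B1–B6, B1–B7, B7–B8
Each bag holds 4 vertices, so the decomposition has width 3, which upper-bounds the treewidth. For the lower bound, the 4 vertices {c, f, g, h} are pairwise adjacent, and any tree decomposition puts a clique entirely inside one bag — forcing width ≥ 3. Therefore the treewidth is 3.

3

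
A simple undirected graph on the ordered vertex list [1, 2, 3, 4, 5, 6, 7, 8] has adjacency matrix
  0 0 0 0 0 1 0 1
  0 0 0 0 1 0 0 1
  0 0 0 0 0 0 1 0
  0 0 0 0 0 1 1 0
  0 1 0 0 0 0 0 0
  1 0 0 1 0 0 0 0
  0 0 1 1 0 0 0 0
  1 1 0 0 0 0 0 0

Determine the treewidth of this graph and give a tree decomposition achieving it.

Every bag has size at most 2, so the width is 2 − 1 = 1 and tw(G) ≤ 1. Any graph with an edge has treewidth ≥ 1, and G has the edge 3–7. Hence tw(G) = 1 exactly.

Treewidth 1.
Bags: B1 = {3, 7}  B2 = {4, 7}  B3 = {4, 6}  B4 = {1, 6}  B5 = {1, 8}  B6 = {2, 8}  B7 = {2, 5}
Tree: B1–B2, B2–B3, B3–B4, B4–B5, B5–B6, B6–B7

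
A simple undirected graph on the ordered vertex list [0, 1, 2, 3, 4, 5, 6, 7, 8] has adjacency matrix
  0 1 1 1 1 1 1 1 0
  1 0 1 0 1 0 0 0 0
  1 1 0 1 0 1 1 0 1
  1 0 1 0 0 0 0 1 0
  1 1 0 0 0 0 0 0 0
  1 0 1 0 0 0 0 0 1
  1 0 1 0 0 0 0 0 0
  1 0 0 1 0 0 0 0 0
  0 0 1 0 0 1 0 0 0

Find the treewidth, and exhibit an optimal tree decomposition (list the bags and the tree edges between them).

Treewidth 2.
One optimal decomposition is:
Bags: B1 = {0, 1, 2}  B2 = {0, 1, 4}  B3 = {0, 2, 3}  B4 = {0, 2, 5}  B5 = {0, 2, 6}  B6 = {0, 3, 7}  B7 = {2, 5, 8}
Tree: B1–B2, B1–B3, B3–B4, B4–B5, B3–B6, B4–B7

The largest bag has 3 vertices, giving width 2; this decomposition certifies tw(G) ≤ 2. On the other hand G contains the 3-clique {0, 1, 2}. A clique must lie in a single bag of any decomposition, so no decomposition can have width below 2. Hence tw(G) = 2 exactly.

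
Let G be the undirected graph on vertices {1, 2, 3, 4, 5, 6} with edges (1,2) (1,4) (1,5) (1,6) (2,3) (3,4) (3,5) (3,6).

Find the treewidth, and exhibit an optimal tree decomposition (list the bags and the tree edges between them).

Each bag holds 3 vertices, so the decomposition has width 2, which upper-bounds the treewidth. Since 4–1–6–3–4 is a cycle in G, G is not acyclic. Forests are exactly the graphs of treewidth ≤ 1, so tw(G) ≥ 2. Therefore the treewidth is 2.

Treewidth 2.
One optimal decomposition is:
Bags: B1 = {1, 3, 4}  B2 = {1, 3, 6}  B3 = {1, 2, 3}  B4 = {1, 3, 5}
Tree: B1–B2, B2–B3, B3–B4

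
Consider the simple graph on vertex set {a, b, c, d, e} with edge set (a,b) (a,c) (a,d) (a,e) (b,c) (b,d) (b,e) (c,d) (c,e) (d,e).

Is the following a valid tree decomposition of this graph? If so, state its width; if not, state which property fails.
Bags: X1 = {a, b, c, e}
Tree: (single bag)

A tree decomposition must satisfy three properties: every vertex lies in some bag; for every edge, both endpoints lie together in some bag; and for every vertex, the bags containing it form a connected subtree. Here vertex d appears in no bag, so the decomposition is invalid.

No — vertex d appears in no bag.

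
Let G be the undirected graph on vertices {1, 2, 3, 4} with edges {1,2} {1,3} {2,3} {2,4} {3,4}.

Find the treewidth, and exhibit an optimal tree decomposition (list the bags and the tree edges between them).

Each bag holds 3 vertices, so the decomposition has width 2, which upper-bounds the treewidth. For the lower bound, the 3 vertices {1, 2, 3} are pairwise adjacent, and any tree decomposition puts a clique entirely inside one bag — forcing width ≥ 2. The upper and lower bounds meet at 2, so that is the treewidth.

Treewidth 2.
One optimal decomposition is:
Bags: B1 = {2, 3, 4}  B2 = {1, 2, 3}
Tree: B1–B2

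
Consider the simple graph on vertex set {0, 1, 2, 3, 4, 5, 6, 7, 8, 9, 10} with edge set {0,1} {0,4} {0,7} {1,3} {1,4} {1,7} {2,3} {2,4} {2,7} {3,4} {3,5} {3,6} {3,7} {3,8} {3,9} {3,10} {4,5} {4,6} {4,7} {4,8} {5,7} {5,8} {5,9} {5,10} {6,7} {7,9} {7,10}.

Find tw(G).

A width-3 tree decomposition is:
Bags: B1 = {3, 4, 5, 8}  B2 = {3, 4, 5, 7}  B3 = {1, 3, 4, 7}  B4 = {0, 1, 4, 7}  B5 = {3, 5, 7, 10}  B6 = {2, 3, 4, 7}  B7 = {3, 4, 6, 7}  B8 = {3, 5, 7, 9}
Tree: B1–B2, B2–B3, B3–B4, B2–B5, B3–B6, B2–B7, B2–B8
Every bag has size at most 4, so the width is 4 − 1 = 3 and tw(G) ≤ 3. Conversely, {0, 1, 4, 7} is a clique of size 4, and the vertices of any clique must share a bag in every tree decomposition; so some bag has ≥ 4 vertices and tw(G) ≥ 3. The upper and lower bounds meet at 3, so that is the treewidth.

3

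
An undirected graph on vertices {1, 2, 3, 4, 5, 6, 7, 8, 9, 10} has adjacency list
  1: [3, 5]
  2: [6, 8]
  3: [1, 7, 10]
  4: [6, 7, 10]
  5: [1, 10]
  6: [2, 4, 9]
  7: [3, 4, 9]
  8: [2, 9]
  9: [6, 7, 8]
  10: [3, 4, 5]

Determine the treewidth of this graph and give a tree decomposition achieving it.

Treewidth 2.
Bags: B1 = {2, 8, 9}  B2 = {2, 6, 9}  B3 = {6, 7, 9}  B4 = {4, 6, 7}  B5 = {3, 4, 7}  B6 = {3, 4, 10}  B7 = {1, 3, 10}  B8 = {1, 5, 10}
Tree: B1–B2, B2–B3, B3–B4, B4–B5, B5–B6, B6–B7, B7–B8

The largest bag has 3 vertices, giving width 2; this decomposition certifies tw(G) ≤ 2. For the lower bound, G contains the cycle 8–2–6–9–8, so G is not a forest; only forests have treewidth ≤ 1, hence tw(G) ≥ 2. The upper and lower bounds meet at 2, so that is the treewidth.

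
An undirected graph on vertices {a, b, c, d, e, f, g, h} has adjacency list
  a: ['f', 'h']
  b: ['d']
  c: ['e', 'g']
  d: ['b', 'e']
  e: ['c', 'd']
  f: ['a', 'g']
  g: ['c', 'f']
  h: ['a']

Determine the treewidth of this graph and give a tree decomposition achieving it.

Treewidth 1.
One such decomposition:
Bags: B1 = {b, d}  B2 = {d, e}  B3 = {c, e}  B4 = {c, g}  B5 = {f, g}  B6 = {a, f}  B7 = {a, h}
Tree: B1–B2, B2–B3, B3–B4, B4–B5, B5–B6, B6–B7

Every bag has size at most 2, so the width is 2 − 1 = 1 and tw(G) ≤ 1. G has an edge, so its treewidth is at least 1. Hence tw(G) = 1 exactly.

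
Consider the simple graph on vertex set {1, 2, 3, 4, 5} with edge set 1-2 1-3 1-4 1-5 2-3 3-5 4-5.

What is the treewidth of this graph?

A width-2 tree decomposition is:
Bags: B1 = {1, 3, 5}  B2 = {1, 4, 5}  B3 = {1, 2, 3}
Tree: B1–B2, B1–B3
Every bag has size at most 3, so the width is 3 − 1 = 2 and tw(G) ≤ 2. On the other hand G contains the 3-clique {1, 2, 3}. A clique must lie in a single bag of any decomposition, so no decomposition can have width below 2. Hence tw(G) = 2 exactly.

2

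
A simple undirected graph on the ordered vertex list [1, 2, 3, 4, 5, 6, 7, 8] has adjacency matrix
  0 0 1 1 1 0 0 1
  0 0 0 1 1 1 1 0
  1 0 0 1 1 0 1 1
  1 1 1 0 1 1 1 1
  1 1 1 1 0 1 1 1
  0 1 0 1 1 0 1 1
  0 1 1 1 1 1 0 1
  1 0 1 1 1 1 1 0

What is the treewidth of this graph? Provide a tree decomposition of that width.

Treewidth 4.
Bags: B1 = {4, 5, 6, 7, 8}  B2 = {3, 4, 5, 7, 8}  B3 = {2, 4, 5, 6, 7}  B4 = {1, 3, 4, 5, 8}
Tree: B1–B2, B1–B3, B2–B4

The largest bag has 5 vertices, giving width 4; this decomposition certifies tw(G) ≤ 4. On the other hand G contains the 5-clique {1, 3, 4, 5, 8}. A clique must lie in a single bag of any decomposition, so no decomposition can have width below 4. Combining the bounds, tw(G) = 4.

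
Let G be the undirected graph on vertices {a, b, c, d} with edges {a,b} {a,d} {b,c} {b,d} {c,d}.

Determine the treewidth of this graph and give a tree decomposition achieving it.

Treewidth 2.
Bags: B1 = {a, b, d}  B2 = {b, c, d}
Tree: B1–B2

Every bag has size at most 3, so the width is 3 − 1 = 2 and tw(G) ≤ 2. On the other hand G contains the 3-clique {b, c, d}. A clique must lie in a single bag of any decomposition, so no decomposition can have width below 2. Hence tw(G) = 2 exactly.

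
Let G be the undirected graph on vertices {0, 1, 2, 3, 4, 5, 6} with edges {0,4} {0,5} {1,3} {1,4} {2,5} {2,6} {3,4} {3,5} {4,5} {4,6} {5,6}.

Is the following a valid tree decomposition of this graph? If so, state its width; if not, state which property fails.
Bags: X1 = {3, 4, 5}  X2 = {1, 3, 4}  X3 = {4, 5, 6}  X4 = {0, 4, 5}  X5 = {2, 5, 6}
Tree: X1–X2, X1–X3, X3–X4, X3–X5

Checking the three conditions: (i) the bags cover all of {0, 1, 2, 3, 4, 5, 6}; (ii) for each edge, some bag contains both endpoints; (iii) the bags containing any fixed vertex form a subtree. All hold, so the decomposition is valid with width 3 − 1 = 2.

Yes; width 2.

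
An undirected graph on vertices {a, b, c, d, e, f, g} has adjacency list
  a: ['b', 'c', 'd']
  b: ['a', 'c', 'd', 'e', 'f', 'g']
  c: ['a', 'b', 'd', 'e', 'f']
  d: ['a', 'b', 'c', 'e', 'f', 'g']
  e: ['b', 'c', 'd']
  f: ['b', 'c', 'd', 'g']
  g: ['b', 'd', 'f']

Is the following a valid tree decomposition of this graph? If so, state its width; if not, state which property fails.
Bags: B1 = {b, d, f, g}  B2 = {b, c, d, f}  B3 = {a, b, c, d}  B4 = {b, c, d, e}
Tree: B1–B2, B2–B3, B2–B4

Vertex coverage: the bags together contain {a, b, c, d, e, f, g}, the full vertex set. Edge coverage: each edge of G has both endpoints in at least one bag. Running intersection: for every vertex, the bags containing it form a connected subtree. All three properties hold, so this is a valid tree decomposition of width max|bag| − 1 = 3, and hence tw(G) ≤ 3.

Yes; width 3.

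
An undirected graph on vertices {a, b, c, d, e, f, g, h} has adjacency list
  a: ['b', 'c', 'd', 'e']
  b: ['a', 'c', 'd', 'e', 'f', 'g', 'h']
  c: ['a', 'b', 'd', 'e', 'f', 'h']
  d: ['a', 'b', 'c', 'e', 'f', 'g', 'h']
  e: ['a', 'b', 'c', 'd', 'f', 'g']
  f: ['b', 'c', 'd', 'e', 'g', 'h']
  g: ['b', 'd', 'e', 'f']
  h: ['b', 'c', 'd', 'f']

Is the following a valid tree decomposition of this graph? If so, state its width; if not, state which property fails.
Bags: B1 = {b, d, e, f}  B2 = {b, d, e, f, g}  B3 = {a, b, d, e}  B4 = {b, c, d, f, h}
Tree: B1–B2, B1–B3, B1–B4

A tree decomposition must satisfy three properties: every vertex lies in some bag; for every edge, both endpoints lie together in some bag; and for every vertex, the bags containing it form a connected subtree. Here edge (c,e) lies in no bag, so the decomposition is invalid.

No — edge (c,e) lies in no bag.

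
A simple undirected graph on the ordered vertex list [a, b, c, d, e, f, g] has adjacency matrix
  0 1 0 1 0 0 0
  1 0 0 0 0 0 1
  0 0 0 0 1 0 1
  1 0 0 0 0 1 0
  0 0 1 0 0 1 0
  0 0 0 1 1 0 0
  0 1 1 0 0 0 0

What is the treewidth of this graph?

2

A width-2 tree decomposition is:
Bags: B1 = {c, e, f}  B2 = {c, d, f}  B3 = {a, c, d}  B4 = {a, b, c}  B5 = {b, c, g}
Tree: B1–B2, B2–B3, B3–B4, B4–B5
The largest bag has 3 vertices, giving width 2; this decomposition certifies tw(G) ≤ 2. The edges c–e–f–d–a–b–g–c form a cycle, so G is not a tree and its treewidth is at least 2. Therefore the treewidth is 2.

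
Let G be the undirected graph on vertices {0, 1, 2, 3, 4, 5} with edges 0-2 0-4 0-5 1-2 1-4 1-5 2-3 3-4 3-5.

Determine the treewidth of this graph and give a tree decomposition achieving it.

The largest bag has 4 vertices, giving width 3; this decomposition certifies tw(G) ≤ 3. For the lower bound: the 4 vertex sets {0,5}, {3,4}, {1}, {2} are disjoint, each induces a connected subgraph, and every pair is joined by at least one edge of G. Contracting each set to a single vertex therefore yields K_{4} as a minor, and since treewidth is minor-monotone, tw(G) ≥ tw(K_{4}) = 3. Therefore the treewidth is 3.

Treewidth 3.
One optimal decomposition is:
Bags: B1 = {0, 1, 3, 5}  B2 = {0, 1, 3, 4}  B3 = {0, 1, 2, 3}
Tree: B1–B2, B2–B3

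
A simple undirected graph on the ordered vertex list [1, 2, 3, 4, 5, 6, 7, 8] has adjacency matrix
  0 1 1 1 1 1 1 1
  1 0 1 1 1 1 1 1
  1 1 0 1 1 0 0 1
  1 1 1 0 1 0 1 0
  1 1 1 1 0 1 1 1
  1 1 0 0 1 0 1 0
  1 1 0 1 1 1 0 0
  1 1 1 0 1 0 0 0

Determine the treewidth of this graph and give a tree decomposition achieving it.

Treewidth 4.
One optimal decomposition is:
Bags: B1 = {1, 2, 5, 6, 7}  B2 = {1, 2, 4, 5, 7}  B3 = {1, 2, 3, 4, 5}  B4 = {1, 2, 3, 5, 8}
Tree: B1–B2, B2–B3, B3–B4

Every bag has size at most 5, so the width is 5 − 1 = 4 and tw(G) ≤ 4. For the lower bound, the 5 vertices {1, 2, 3, 5, 8} are pairwise adjacent, and any tree decomposition puts a clique entirely inside one bag — forcing width ≥ 4. Combining the bounds, tw(G) = 4.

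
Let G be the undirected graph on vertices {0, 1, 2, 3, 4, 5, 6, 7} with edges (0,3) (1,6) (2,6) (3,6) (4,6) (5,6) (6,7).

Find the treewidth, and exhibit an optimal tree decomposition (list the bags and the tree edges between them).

Each bag holds 2 vertices, so the decomposition has width 1, which upper-bounds the treewidth. G has an edge, so its treewidth is at least 1. Therefore the treewidth is 1.

Treewidth 1.
Bags: B1 = {0, 3}  B2 = {3, 6}  B3 = {5, 6}  B4 = {1, 6}  B5 = {6, 7}  B6 = {2, 6}  B7 = {4, 6}
Tree: B1–B2, B2–B3, B2–B4, B3–B5, B5–B6, B2–B7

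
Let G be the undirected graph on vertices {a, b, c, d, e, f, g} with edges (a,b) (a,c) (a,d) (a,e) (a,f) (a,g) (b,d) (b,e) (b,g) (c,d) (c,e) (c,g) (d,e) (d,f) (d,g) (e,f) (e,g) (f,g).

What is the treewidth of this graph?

4

A width-4 tree decomposition is:
Bags: B1 = {a, b, d, e, g}  B2 = {a, c, d, e, g}  B3 = {a, d, e, f, g}
Tree: B1–B2, B1–B3
Each bag holds 5 vertices, so the decomposition has width 4, which upper-bounds the treewidth. For the lower bound, the 5 vertices {a, c, d, e, g} are pairwise adjacent, and any tree decomposition puts a clique entirely inside one bag — forcing width ≥ 4. Hence tw(G) = 4 exactly.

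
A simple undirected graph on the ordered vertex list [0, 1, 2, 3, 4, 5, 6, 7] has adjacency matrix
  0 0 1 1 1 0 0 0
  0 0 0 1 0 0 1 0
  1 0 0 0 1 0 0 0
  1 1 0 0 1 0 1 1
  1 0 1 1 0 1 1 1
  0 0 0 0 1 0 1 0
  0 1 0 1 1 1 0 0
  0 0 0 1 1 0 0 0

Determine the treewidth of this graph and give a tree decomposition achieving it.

Every bag has size at most 3, so the width is 3 − 1 = 2 and tw(G) ≤ 2. On the other hand G contains the 3-clique {1, 3, 6}. A clique must lie in a single bag of any decomposition, so no decomposition can have width below 2. Hence tw(G) = 2 exactly.

Treewidth 2.
Bags: B1 = {0, 3, 4}  B2 = {3, 4, 6}  B3 = {3, 4, 7}  B4 = {0, 2, 4}  B5 = {4, 5, 6}  B6 = {1, 3, 6}
Tree: B1–B2, B1–B3, B1–B4, B2–B5, B2–B6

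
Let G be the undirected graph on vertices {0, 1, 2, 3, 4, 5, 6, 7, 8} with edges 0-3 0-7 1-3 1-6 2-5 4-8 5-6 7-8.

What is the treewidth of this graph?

1

A width-1 tree decomposition is:
Bags: B1 = {4, 8}  B2 = {7, 8}  B3 = {0, 7}  B4 = {0, 3}  B5 = {1, 3}  B6 = {1, 6}  B7 = {5, 6}  B8 = {2, 5}
Tree: B1–B2, B2–B3, B3–B4, B4–B5, B5–B6, B6–B7, B7–B8
Each bag holds 2 vertices, so the decomposition has width 1, which upper-bounds the treewidth. G has an edge, so its treewidth is at least 1. Hence tw(G) = 1 exactly.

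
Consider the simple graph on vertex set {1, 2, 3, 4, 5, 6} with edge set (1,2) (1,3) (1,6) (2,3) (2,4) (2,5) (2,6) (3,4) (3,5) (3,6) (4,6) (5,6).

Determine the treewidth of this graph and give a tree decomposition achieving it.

Treewidth 3.
Bags: B1 = {2, 3, 4, 6}  B2 = {1, 2, 3, 6}  B3 = {2, 3, 5, 6}
Tree: B1–B2, B1–B3

Each bag holds 4 vertices, so the decomposition has width 3, which upper-bounds the treewidth. For the lower bound, the 4 vertices {1, 2, 3, 6} are pairwise adjacent, and any tree decomposition puts a clique entirely inside one bag — forcing width ≥ 3. Hence tw(G) = 3 exactly.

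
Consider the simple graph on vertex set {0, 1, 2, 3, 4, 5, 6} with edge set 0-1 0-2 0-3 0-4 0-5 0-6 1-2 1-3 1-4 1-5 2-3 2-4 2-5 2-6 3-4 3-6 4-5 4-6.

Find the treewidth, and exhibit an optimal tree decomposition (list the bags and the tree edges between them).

Treewidth 4.
Bags: B1 = {0, 1, 2, 3, 4}  B2 = {0, 1, 2, 4, 5}  B3 = {0, 2, 3, 4, 6}
Tree: B1–B2, B1–B3

Each bag holds 5 vertices, so the decomposition has width 4, which upper-bounds the treewidth. For the lower bound, the 5 vertices {0, 1, 2, 3, 4} are pairwise adjacent, and any tree decomposition puts a clique entirely inside one bag — forcing width ≥ 4. Therefore the treewidth is 4.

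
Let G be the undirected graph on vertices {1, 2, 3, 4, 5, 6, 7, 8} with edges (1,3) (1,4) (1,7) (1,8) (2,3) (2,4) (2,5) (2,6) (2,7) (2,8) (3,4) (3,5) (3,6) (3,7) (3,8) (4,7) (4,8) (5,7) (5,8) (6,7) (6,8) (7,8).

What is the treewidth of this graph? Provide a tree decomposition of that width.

Every bag has size at most 5, so the width is 5 − 1 = 4 and tw(G) ≤ 4. Conversely, {1, 3, 4, 7, 8} is a clique of size 5, and the vertices of any clique must share a bag in every tree decomposition; so some bag has ≥ 5 vertices and tw(G) ≥ 4. Combining the bounds, tw(G) = 4.

Treewidth 4.
One such decomposition:
Bags: B1 = {2, 3, 5, 7, 8}  B2 = {2, 3, 6, 7, 8}  B3 = {2, 3, 4, 7, 8}  B4 = {1, 3, 4, 7, 8}
Tree: B1–B2, B2–B3, B3–B4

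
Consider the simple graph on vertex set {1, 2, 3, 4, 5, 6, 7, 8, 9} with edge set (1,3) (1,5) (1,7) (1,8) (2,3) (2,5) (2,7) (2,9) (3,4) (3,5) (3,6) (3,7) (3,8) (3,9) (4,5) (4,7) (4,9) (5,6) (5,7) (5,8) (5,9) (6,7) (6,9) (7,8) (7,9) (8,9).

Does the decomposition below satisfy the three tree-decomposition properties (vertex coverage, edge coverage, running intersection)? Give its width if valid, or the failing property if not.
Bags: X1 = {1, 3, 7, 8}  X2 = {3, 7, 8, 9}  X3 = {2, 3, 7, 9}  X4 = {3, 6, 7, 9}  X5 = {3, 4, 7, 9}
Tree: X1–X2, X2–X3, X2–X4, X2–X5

A tree decomposition must satisfy three properties: every vertex lies in some bag; for every edge, both endpoints lie together in some bag; and for every vertex, the bags containing it form a connected subtree. Here vertex 5 appears in no bag, so the decomposition is invalid.

No — vertex 5 appears in no bag.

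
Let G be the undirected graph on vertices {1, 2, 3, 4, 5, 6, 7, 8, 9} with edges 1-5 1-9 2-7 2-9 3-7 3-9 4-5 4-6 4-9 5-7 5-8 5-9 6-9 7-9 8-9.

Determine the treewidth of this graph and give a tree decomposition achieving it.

Treewidth 2.
One optimal decomposition is:
Bags: B1 = {4, 5, 9}  B2 = {5, 7, 9}  B3 = {2, 7, 9}  B4 = {4, 6, 9}  B5 = {3, 7, 9}  B6 = {1, 5, 9}  B7 = {5, 8, 9}
Tree: B1–B2, B2–B3, B1–B4, B3–B5, B1–B6, B2–B7

The largest bag has 3 vertices, giving width 2; this decomposition certifies tw(G) ≤ 2. On the other hand G contains the 3-clique {2, 7, 9}. A clique must lie in a single bag of any decomposition, so no decomposition can have width below 2. Therefore the treewidth is 2.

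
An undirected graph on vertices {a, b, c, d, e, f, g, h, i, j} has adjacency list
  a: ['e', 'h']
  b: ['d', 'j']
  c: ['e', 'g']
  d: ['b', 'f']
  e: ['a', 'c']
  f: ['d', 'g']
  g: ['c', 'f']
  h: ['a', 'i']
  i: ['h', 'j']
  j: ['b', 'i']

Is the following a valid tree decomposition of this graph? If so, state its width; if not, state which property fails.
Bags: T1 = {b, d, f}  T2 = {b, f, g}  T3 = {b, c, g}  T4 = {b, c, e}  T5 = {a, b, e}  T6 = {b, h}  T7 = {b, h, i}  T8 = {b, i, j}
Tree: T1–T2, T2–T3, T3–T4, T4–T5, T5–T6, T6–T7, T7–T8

No — edge (a,h) lies in no bag.

A tree decomposition must satisfy three properties: every vertex lies in some bag; for every edge, both endpoints lie together in some bag; and for every vertex, the bags containing it form a connected subtree. Here edge (a,h) lies in no bag, so the decomposition is invalid.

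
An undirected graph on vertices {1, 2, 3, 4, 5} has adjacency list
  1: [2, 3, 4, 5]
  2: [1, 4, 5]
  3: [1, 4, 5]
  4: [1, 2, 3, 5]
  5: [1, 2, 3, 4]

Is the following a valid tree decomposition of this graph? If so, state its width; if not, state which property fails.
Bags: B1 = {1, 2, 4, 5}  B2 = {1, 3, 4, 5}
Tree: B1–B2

Yes; width 3.

Vertex coverage: the bags together contain {1, 2, 3, 4, 5}, the full vertex set. Edge coverage: each edge of G has both endpoints in at least one bag. Running intersection: for every vertex, the bags containing it form a connected subtree. All three properties hold, so this is a valid tree decomposition of width max|bag| − 1 = 3, and hence tw(G) ≤ 3.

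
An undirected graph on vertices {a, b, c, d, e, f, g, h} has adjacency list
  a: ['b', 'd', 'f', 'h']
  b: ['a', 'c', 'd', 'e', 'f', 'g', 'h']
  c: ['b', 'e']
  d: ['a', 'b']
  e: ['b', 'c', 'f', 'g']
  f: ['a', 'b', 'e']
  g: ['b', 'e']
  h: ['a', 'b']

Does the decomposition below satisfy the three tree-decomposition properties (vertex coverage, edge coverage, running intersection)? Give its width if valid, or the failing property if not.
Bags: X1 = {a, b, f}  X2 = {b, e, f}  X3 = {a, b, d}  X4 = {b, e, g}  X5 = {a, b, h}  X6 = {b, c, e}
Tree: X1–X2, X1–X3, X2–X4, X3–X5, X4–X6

Vertex coverage: the bags together contain {a, b, c, d, e, f, g, h}, the full vertex set. Edge coverage: each edge of G has both endpoints in at least one bag. Running intersection: for every vertex, the bags containing it form a connected subtree. All three properties hold, so this is a valid tree decomposition of width max|bag| − 1 = 2, and hence tw(G) ≤ 2.

Yes; width 2.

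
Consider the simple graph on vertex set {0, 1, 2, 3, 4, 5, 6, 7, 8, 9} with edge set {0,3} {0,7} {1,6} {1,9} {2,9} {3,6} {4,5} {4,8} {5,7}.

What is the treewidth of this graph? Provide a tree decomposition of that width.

Every bag has size at most 2, so the width is 2 − 1 = 1 and tw(G) ≤ 1. G has an edge, so its treewidth is at least 1. Combining the bounds, tw(G) = 1.

Treewidth 1.
Bags: B1 = {2, 9}  B2 = {1, 9}  B3 = {1, 6}  B4 = {3, 6}  B5 = {0, 3}  B6 = {0, 7}  B7 = {5, 7}  B8 = {4, 5}  B9 = {4, 8}
Tree: B1–B2, B2–B3, B3–B4, B4–B5, B5–B6, B6–B7, B7–B8, B8–B9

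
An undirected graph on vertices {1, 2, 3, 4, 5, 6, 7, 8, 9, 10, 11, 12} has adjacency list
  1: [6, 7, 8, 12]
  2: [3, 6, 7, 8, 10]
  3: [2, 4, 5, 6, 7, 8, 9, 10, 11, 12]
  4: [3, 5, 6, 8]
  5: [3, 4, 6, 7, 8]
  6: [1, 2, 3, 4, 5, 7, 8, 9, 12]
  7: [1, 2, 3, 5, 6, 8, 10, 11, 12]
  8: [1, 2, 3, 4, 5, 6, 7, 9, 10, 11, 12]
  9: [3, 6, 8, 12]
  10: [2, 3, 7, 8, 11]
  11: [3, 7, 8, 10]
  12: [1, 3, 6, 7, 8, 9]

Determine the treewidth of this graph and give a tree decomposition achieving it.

Every bag has size at most 5, so the width is 5 − 1 = 4 and tw(G) ≤ 4. On the other hand G contains the 5-clique {1, 6, 7, 8, 12}. A clique must lie in a single bag of any decomposition, so no decomposition can have width below 4. Combining the bounds, tw(G) = 4.

Treewidth 4.
One such decomposition:
Bags: B1 = {3, 5, 6, 7, 8}  B2 = {3, 6, 7, 8, 12}  B3 = {2, 3, 6, 7, 8}  B4 = {2, 3, 7, 8, 10}  B5 = {3, 7, 8, 10, 11}  B6 = {3, 6, 8, 9, 12}  B7 = {3, 4, 5, 6, 8}  B8 = {1, 6, 7, 8, 12}
Tree: B1–B2, B1–B3, B3–B4, B4–B5, B2–B6, B1–B7, B2–B8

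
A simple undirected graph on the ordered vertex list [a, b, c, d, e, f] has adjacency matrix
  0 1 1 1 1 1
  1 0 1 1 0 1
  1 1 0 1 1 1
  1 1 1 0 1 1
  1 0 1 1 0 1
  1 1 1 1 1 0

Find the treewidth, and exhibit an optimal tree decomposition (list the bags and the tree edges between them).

Each bag holds 5 vertices, so the decomposition has width 4, which upper-bounds the treewidth. For the lower bound, the 5 vertices {a, c, d, e, f} are pairwise adjacent, and any tree decomposition puts a clique entirely inside one bag — forcing width ≥ 4. The upper and lower bounds meet at 4, so that is the treewidth.

Treewidth 4.
Bags: B1 = {a, b, c, d, f}  B2 = {a, c, d, e, f}
Tree: B1–B2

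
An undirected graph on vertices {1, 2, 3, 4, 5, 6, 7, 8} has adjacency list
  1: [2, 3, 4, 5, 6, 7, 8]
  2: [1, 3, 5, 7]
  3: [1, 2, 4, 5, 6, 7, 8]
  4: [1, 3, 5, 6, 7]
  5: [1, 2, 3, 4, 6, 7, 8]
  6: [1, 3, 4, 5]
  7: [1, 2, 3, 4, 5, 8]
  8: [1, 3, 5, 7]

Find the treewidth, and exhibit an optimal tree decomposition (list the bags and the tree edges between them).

Treewidth 4.
Bags: B1 = {1, 3, 5, 7, 8}  B2 = {1, 2, 3, 5, 7}  B3 = {1, 3, 4, 5, 7}  B4 = {1, 3, 4, 5, 6}
Tree: B1–B2, B2–B3, B3–B4

Each bag holds 5 vertices, so the decomposition has width 4, which upper-bounds the treewidth. On the other hand G contains the 5-clique {1, 3, 4, 5, 6}. A clique must lie in a single bag of any decomposition, so no decomposition can have width below 4. Combining the bounds, tw(G) = 4.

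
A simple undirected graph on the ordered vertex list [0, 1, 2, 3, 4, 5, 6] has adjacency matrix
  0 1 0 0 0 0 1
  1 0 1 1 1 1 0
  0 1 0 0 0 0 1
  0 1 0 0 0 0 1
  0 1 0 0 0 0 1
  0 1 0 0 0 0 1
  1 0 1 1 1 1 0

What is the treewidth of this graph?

2

A width-2 tree decomposition is:
Bags: B1 = {1, 2, 6}  B2 = {1, 5, 6}  B3 = {1, 3, 6}  B4 = {0, 1, 6}  B5 = {1, 4, 6}
Tree: B1–B2, B2–B3, B3–B4, B4–B5
The largest bag has 3 vertices, giving width 2; this decomposition certifies tw(G) ≤ 2. For the lower bound, G contains the cycle 1–2–6–5–1, so G is not a forest; only forests have treewidth ≤ 1, hence tw(G) ≥ 2. Hence tw(G) = 2 exactly.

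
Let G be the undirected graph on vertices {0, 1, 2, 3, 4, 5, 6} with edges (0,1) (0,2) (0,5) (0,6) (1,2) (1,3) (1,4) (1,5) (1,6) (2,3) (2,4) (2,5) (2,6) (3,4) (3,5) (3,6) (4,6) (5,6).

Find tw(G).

4

A width-4 tree decomposition is:
Bags: B1 = {1, 2, 3, 4, 6}  B2 = {1, 2, 3, 5, 6}  B3 = {0, 1, 2, 5, 6}
Tree: B1–B2, B2–B3
Each bag holds 5 vertices, so the decomposition has width 4, which upper-bounds the treewidth. On the other hand G contains the 5-clique {0, 1, 2, 5, 6}. A clique must lie in a single bag of any decomposition, so no decomposition can have width below 4. The upper and lower bounds meet at 4, so that is the treewidth.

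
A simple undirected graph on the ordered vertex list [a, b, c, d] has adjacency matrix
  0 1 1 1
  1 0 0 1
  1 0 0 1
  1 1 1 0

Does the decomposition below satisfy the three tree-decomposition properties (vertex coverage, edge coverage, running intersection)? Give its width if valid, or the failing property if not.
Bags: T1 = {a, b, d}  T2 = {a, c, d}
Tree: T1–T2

Every vertex of G appears in some bag (union = {a, b, c, d}); every edge is covered by a bag; and for each vertex v the set of bags containing v is connected in the bag tree. The decomposition is therefore valid. The largest bag has 3 vertices, so the width is 2.

Yes; width 2.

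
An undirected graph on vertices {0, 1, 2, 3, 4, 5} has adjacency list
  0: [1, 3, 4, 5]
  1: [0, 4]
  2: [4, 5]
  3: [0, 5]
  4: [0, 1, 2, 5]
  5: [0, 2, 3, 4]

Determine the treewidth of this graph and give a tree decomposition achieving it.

Each bag holds 3 vertices, so the decomposition has width 2, which upper-bounds the treewidth. Conversely, {0, 3, 5} is a clique of size 3, and the vertices of any clique must share a bag in every tree decomposition; so some bag has ≥ 3 vertices and tw(G) ≥ 2. Combining the bounds, tw(G) = 2.

Treewidth 2.
One optimal decomposition is:
Bags: B1 = {0, 4, 5}  B2 = {0, 1, 4}  B3 = {2, 4, 5}  B4 = {0, 3, 5}
Tree: B1–B2, B1–B3, B1–B4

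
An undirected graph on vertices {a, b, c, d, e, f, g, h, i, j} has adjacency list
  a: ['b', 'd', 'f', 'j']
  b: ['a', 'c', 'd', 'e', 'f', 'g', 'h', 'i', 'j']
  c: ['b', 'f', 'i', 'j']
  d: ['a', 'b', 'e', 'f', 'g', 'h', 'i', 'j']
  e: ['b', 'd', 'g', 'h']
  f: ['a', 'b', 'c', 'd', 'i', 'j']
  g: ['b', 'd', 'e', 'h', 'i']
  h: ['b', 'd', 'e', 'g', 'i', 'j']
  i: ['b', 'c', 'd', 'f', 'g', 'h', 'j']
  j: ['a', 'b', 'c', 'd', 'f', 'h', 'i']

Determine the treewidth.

4

A width-4 tree decomposition is:
Bags: B1 = {b, d, f, i, j}  B2 = {b, d, h, i, j}  B3 = {b, c, f, i, j}  B4 = {b, d, g, h, i}  B5 = {a, b, d, f, j}  B6 = {b, d, e, g, h}
Tree: B1–B2, B1–B3, B2–B4, B1–B5, B4–B6
Each bag holds 5 vertices, so the decomposition has width 4, which upper-bounds the treewidth. On the other hand G contains the 5-clique {a, b, d, f, j}. A clique must lie in a single bag of any decomposition, so no decomposition can have width below 4. Therefore the treewidth is 4.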